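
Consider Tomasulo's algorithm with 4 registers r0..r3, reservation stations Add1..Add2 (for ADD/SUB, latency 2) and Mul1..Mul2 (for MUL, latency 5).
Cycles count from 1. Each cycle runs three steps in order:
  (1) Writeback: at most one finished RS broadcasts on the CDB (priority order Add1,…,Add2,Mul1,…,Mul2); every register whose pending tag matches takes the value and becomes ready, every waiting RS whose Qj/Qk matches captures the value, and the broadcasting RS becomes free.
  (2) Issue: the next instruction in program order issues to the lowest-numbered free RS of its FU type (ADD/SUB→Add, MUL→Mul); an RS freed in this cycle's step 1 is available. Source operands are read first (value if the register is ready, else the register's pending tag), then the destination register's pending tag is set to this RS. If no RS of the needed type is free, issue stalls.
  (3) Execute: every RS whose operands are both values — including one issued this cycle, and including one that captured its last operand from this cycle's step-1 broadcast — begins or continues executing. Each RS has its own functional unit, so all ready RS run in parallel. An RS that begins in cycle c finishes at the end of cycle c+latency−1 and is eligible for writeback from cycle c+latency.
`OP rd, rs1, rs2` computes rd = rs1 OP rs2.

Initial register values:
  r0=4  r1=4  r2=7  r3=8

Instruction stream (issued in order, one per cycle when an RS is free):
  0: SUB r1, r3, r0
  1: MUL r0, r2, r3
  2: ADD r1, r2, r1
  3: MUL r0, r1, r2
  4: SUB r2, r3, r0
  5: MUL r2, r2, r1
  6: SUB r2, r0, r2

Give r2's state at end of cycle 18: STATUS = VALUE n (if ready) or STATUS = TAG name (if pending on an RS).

STATUS = TAG Add2

  c1: issue SUB r1<-Add1  regs: r0:4,r1:Add1,r2:7,r3:8
  c2: issue MUL r0<-Mul1  regs: r0:Mul1,r1:Add1,r2:7,r3:8
  c3: CDB Add1=4; issue ADD r1<-Add1  regs: r0:Mul1,r1:Add1,r2:7,r3:8
  c4: issue MUL r0<-Mul2  regs: r0:Mul2,r1:Add1,r2:7,r3:8
  c5: CDB Add1=11; issue SUB r2<-Add1  regs: r0:Mul2,r1:11,r2:Add1,r3:8
  c6: stall  regs: r0:Mul2,r1:11,r2:Add1,r3:8
  c7: CDB Mul1=56; issue MUL r2<-Mul1  regs: r0:Mul2,r1:11,r2:Mul1,r3:8
  c8: issue SUB r2<-Add2  regs: r0:Mul2,r1:11,r2:Add2,r3:8
  c9: -  regs: r0:Mul2,r1:11,r2:Add2,r3:8
  c10: CDB Mul2=77  regs: r0:77,r1:11,r2:Add2,r3:8
  c11: -  regs: r0:77,r1:11,r2:Add2,r3:8
  c12: CDB Add1=-69  regs: r0:77,r1:11,r2:Add2,r3:8
  c13: -  regs: r0:77,r1:11,r2:Add2,r3:8
  c14: -  regs: r0:77,r1:11,r2:Add2,r3:8
  c15: -  regs: r0:77,r1:11,r2:Add2,r3:8
  c16: -  regs: r0:77,r1:11,r2:Add2,r3:8
  c17: CDB Mul1=-759  regs: r0:77,r1:11,r2:Add2,r3:8
  c18: -  regs: r0:77,r1:11,r2:Add2,r3:8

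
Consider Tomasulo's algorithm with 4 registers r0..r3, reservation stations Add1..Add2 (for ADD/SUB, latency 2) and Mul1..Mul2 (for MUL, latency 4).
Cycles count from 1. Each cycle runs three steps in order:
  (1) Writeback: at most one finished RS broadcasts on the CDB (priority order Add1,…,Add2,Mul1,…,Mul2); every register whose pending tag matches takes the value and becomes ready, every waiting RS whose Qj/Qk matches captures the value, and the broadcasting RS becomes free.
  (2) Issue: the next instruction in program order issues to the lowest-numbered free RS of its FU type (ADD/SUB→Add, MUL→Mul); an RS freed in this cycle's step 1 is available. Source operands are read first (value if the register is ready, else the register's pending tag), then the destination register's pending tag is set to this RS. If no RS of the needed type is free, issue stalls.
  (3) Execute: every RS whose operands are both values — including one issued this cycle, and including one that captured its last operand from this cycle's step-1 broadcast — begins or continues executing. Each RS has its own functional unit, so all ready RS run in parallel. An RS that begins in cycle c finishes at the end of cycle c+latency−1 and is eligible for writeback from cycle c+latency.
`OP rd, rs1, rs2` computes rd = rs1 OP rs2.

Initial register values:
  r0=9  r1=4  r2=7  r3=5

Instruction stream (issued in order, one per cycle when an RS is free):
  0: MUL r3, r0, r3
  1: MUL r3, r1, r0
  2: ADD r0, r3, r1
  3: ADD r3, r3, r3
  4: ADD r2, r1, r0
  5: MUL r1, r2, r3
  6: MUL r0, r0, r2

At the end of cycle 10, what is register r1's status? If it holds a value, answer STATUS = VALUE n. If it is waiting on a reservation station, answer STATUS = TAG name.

c1: issue MUL r3<-Mul1 | r0:9,r1:4,r2:7,r3:Mul1
c2: issue MUL r3<-Mul2 | r0:9,r1:4,r2:7,r3:Mul2
c3: issue ADD r0<-Add1 | r0:Add1,r1:4,r2:7,r3:Mul2
c4: issue ADD r3<-Add2 | r0:Add1,r1:4,r2:7,r3:Add2
c5: CDB Mul1=45; stall | r0:Add1,r1:4,r2:7,r3:Add2
c6: CDB Mul2=36; stall | r0:Add1,r1:4,r2:7,r3:Add2
c7: stall | r0:Add1,r1:4,r2:7,r3:Add2
c8: CDB Add1=40; issue ADD r2<-Add1 | r0:40,r1:4,r2:Add1,r3:Add2
c9: CDB Add2=72; issue MUL r1<-Mul1 | r0:40,r1:Mul1,r2:Add1,r3:72
c10: CDB Add1=44; issue MUL r0<-Mul2 | r0:Mul2,r1:Mul1,r2:44,r3:72

STATUS = TAG Mul1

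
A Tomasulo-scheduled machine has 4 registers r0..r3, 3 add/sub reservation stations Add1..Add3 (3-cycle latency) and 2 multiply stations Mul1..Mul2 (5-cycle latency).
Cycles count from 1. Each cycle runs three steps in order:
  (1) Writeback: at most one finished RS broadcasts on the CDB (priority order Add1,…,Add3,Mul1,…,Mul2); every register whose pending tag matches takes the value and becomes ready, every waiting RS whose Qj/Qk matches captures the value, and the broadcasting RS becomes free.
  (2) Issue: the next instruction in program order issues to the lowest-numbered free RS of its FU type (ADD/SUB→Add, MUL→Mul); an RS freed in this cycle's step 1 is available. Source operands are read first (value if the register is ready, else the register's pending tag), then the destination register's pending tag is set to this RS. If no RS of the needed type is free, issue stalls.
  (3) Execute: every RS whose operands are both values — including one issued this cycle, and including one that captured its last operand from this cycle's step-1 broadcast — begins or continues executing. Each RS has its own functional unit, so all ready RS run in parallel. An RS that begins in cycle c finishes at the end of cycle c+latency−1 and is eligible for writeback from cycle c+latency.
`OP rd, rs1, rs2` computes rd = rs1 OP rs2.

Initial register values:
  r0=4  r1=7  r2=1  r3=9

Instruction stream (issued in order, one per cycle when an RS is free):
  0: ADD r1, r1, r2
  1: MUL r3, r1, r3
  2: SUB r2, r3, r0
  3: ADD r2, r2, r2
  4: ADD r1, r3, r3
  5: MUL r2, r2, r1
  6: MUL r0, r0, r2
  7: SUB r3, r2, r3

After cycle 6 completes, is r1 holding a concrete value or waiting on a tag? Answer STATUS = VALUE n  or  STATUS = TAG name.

c1: issue ADD r1<-Add1 | r0:4,r1:Add1,r2:1,r3:9
c2: issue MUL r3<-Mul1 | r0:4,r1:Add1,r2:1,r3:Mul1
c3: issue SUB r2<-Add2 | r0:4,r1:Add1,r2:Add2,r3:Mul1
c4: CDB Add1=8; issue ADD r2<-Add1 | r0:4,r1:8,r2:Add1,r3:Mul1
c5: issue ADD r1<-Add3 | r0:4,r1:Add3,r2:Add1,r3:Mul1
c6: issue MUL r2<-Mul2 | r0:4,r1:Add3,r2:Mul2,r3:Mul1

STATUS = TAG Add3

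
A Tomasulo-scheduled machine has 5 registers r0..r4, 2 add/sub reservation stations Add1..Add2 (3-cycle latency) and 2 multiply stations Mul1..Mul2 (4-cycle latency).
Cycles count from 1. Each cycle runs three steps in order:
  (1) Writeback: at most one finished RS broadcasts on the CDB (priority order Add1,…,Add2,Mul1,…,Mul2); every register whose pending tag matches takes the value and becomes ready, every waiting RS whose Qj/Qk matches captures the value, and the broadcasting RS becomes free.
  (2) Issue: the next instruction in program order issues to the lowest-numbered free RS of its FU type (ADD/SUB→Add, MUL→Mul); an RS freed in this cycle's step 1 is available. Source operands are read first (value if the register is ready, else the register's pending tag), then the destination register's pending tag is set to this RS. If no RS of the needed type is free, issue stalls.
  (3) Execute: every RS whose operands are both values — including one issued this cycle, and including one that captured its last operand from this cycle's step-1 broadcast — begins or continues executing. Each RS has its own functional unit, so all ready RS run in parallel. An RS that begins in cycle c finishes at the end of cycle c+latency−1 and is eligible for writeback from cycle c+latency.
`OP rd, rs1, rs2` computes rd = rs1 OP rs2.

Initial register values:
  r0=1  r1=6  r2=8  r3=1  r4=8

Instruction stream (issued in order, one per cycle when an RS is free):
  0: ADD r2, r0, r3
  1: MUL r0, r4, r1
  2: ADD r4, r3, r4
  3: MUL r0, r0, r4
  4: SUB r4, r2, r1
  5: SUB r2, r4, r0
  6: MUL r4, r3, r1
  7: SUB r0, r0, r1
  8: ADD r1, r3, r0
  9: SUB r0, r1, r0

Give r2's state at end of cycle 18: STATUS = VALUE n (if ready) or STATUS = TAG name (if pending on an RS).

  c1: issue ADD r2<-Add1  regs: r0:1,r1:6,r2:Add1,r3:1,r4:8
  c2: issue MUL r0<-Mul1  regs: r0:Mul1,r1:6,r2:Add1,r3:1,r4:8
  c3: issue ADD r4<-Add2  regs: r0:Mul1,r1:6,r2:Add1,r3:1,r4:Add2
  c4: CDB Add1=2; issue MUL r0<-Mul2  regs: r0:Mul2,r1:6,r2:2,r3:1,r4:Add2
  c5: issue SUB r4<-Add1  regs: r0:Mul2,r1:6,r2:2,r3:1,r4:Add1
  c6: CDB Add2=9; issue SUB r2<-Add2  regs: r0:Mul2,r1:6,r2:Add2,r3:1,r4:Add1
  c7: CDB Mul1=48; issue MUL r4<-Mul1  regs: r0:Mul2,r1:6,r2:Add2,r3:1,r4:Mul1
  c8: CDB Add1=-4; issue SUB r0<-Add1  regs: r0:Add1,r1:6,r2:Add2,r3:1,r4:Mul1
  c9: stall  regs: r0:Add1,r1:6,r2:Add2,r3:1,r4:Mul1
  c10: stall  regs: r0:Add1,r1:6,r2:Add2,r3:1,r4:Mul1
  c11: CDB Mul1=6; stall  regs: r0:Add1,r1:6,r2:Add2,r3:1,r4:6
  c12: CDB Mul2=432; stall  regs: r0:Add1,r1:6,r2:Add2,r3:1,r4:6
  c13: stall  regs: r0:Add1,r1:6,r2:Add2,r3:1,r4:6
  c14: stall  regs: r0:Add1,r1:6,r2:Add2,r3:1,r4:6
  c15: CDB Add1=426; issue ADD r1<-Add1  regs: r0:426,r1:Add1,r2:Add2,r3:1,r4:6
  c16: CDB Add2=-436; issue SUB r0<-Add2  regs: r0:Add2,r1:Add1,r2:-436,r3:1,r4:6
  c17: -  regs: r0:Add2,r1:Add1,r2:-436,r3:1,r4:6
  c18: CDB Add1=427  regs: r0:Add2,r1:427,r2:-436,r3:1,r4:6

STATUS = VALUE -436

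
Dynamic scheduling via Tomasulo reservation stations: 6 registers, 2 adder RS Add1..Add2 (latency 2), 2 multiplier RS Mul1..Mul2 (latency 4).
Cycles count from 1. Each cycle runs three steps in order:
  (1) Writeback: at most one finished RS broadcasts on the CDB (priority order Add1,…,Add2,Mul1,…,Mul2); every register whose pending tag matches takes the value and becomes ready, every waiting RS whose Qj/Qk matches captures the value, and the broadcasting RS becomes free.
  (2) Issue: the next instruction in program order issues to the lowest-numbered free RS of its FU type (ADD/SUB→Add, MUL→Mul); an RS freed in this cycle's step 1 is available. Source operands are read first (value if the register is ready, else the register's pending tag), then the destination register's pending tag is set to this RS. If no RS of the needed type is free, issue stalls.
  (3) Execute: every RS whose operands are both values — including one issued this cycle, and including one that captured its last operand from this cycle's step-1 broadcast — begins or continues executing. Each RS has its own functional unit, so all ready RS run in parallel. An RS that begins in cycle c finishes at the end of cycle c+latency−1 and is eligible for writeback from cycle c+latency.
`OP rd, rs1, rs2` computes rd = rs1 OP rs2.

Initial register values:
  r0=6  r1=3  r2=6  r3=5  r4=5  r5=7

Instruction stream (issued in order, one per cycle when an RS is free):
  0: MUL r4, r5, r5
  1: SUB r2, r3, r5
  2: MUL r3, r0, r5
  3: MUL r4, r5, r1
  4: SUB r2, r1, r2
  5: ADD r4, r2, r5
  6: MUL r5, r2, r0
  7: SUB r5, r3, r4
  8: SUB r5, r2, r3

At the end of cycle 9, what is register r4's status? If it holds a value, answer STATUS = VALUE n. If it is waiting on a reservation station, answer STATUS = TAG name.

STATUS = TAG Add2

  c1: issue MUL r4<-Mul1  regs: r0:6,r1:3,r2:6,r3:5,r4:Mul1,r5:7
  c2: issue SUB r2<-Add1  regs: r0:6,r1:3,r2:Add1,r3:5,r4:Mul1,r5:7
  c3: issue MUL r3<-Mul2  regs: r0:6,r1:3,r2:Add1,r3:Mul2,r4:Mul1,r5:7
  c4: CDB Add1=-2; stall  regs: r0:6,r1:3,r2:-2,r3:Mul2,r4:Mul1,r5:7
  c5: CDB Mul1=49; issue MUL r4<-Mul1  regs: r0:6,r1:3,r2:-2,r3:Mul2,r4:Mul1,r5:7
  c6: issue SUB r2<-Add1  regs: r0:6,r1:3,r2:Add1,r3:Mul2,r4:Mul1,r5:7
  c7: CDB Mul2=42; issue ADD r4<-Add2  regs: r0:6,r1:3,r2:Add1,r3:42,r4:Add2,r5:7
  c8: CDB Add1=5; issue MUL r5<-Mul2  regs: r0:6,r1:3,r2:5,r3:42,r4:Add2,r5:Mul2
  c9: CDB Mul1=21; issue SUB r5<-Add1  regs: r0:6,r1:3,r2:5,r3:42,r4:Add2,r5:Add1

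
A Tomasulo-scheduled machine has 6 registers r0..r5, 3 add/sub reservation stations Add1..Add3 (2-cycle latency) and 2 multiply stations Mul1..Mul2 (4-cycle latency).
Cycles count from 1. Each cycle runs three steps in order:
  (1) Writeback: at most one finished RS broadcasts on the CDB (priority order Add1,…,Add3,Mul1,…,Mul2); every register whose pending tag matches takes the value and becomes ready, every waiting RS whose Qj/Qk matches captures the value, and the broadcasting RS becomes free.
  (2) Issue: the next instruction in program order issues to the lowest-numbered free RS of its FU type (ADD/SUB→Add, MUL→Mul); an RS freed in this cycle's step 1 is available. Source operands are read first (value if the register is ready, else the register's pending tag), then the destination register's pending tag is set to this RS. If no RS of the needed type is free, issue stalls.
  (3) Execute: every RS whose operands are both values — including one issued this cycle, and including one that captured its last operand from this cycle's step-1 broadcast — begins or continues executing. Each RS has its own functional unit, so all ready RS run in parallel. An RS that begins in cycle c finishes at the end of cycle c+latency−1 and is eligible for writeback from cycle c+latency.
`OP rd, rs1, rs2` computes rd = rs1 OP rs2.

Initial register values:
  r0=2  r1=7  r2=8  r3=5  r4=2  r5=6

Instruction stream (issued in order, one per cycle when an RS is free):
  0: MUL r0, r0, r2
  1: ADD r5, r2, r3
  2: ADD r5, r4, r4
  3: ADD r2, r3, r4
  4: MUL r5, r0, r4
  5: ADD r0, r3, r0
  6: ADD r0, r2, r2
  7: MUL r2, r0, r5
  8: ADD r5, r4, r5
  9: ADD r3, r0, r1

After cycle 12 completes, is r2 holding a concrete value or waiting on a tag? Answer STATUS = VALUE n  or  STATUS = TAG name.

cycle 1: issue MUL r0<-Mul1 // r0:Mul1,r1:7,r2:8,r3:5,r4:2,r5:6
cycle 2: issue ADD r5<-Add1 // r0:Mul1,r1:7,r2:8,r3:5,r4:2,r5:Add1
cycle 3: issue ADD r5<-Add2 // r0:Mul1,r1:7,r2:8,r3:5,r4:2,r5:Add2
cycle 4: CDB Add1=13; issue ADD r2<-Add1 // r0:Mul1,r1:7,r2:Add1,r3:5,r4:2,r5:Add2
cycle 5: CDB Add2=4; issue MUL r5<-Mul2 // r0:Mul1,r1:7,r2:Add1,r3:5,r4:2,r5:Mul2
cycle 6: CDB Add1=7; issue ADD r0<-Add1 // r0:Add1,r1:7,r2:7,r3:5,r4:2,r5:Mul2
cycle 7: CDB Mul1=16; issue ADD r0<-Add2 // r0:Add2,r1:7,r2:7,r3:5,r4:2,r5:Mul2
cycle 8: issue MUL r2<-Mul1 // r0:Add2,r1:7,r2:Mul1,r3:5,r4:2,r5:Mul2
cycle 9: CDB Add1=21; issue ADD r5<-Add1 // r0:Add2,r1:7,r2:Mul1,r3:5,r4:2,r5:Add1
cycle 10: CDB Add2=14; issue ADD r3<-Add2 // r0:14,r1:7,r2:Mul1,r3:Add2,r4:2,r5:Add1
cycle 11: CDB Mul2=32 // r0:14,r1:7,r2:Mul1,r3:Add2,r4:2,r5:Add1
cycle 12: CDB Add2=21 // r0:14,r1:7,r2:Mul1,r3:21,r4:2,r5:Add1

STATUS = TAG Mul1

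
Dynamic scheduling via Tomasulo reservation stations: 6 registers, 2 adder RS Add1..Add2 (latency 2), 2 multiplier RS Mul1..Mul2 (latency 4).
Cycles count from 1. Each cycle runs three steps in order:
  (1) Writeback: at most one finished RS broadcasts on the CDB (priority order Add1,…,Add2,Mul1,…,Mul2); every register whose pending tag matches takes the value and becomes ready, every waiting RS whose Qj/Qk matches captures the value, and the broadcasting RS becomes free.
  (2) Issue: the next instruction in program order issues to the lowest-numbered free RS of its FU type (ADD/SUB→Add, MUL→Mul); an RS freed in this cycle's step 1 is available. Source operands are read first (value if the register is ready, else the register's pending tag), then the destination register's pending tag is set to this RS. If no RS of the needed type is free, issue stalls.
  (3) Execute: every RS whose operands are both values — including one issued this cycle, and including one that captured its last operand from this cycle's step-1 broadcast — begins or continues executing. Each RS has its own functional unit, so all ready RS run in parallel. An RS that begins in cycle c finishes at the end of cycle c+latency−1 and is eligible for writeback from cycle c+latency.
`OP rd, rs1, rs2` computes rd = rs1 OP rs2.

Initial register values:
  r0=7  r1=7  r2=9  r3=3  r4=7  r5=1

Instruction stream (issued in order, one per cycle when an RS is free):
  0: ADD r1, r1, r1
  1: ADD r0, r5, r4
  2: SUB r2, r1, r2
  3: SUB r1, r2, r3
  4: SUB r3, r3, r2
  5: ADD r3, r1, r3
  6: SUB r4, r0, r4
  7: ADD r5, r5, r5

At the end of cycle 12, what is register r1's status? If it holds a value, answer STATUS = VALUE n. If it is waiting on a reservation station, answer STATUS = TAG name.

STATUS = VALUE 2

cycle 1: issue ADD r1<-Add1 // r0:7,r1:Add1,r2:9,r3:3,r4:7,r5:1
cycle 2: issue ADD r0<-Add2 // r0:Add2,r1:Add1,r2:9,r3:3,r4:7,r5:1
cycle 3: CDB Add1=14; issue SUB r2<-Add1 // r0:Add2,r1:14,r2:Add1,r3:3,r4:7,r5:1
cycle 4: CDB Add2=8; issue SUB r1<-Add2 // r0:8,r1:Add2,r2:Add1,r3:3,r4:7,r5:1
cycle 5: CDB Add1=5; issue SUB r3<-Add1 // r0:8,r1:Add2,r2:5,r3:Add1,r4:7,r5:1
cycle 6: stall // r0:8,r1:Add2,r2:5,r3:Add1,r4:7,r5:1
cycle 7: CDB Add1=-2; issue ADD r3<-Add1 // r0:8,r1:Add2,r2:5,r3:Add1,r4:7,r5:1
cycle 8: CDB Add2=2; issue SUB r4<-Add2 // r0:8,r1:2,r2:5,r3:Add1,r4:Add2,r5:1
cycle 9: stall // r0:8,r1:2,r2:5,r3:Add1,r4:Add2,r5:1
cycle 10: CDB Add1=0; issue ADD r5<-Add1 // r0:8,r1:2,r2:5,r3:0,r4:Add2,r5:Add1
cycle 11: CDB Add2=1 // r0:8,r1:2,r2:5,r3:0,r4:1,r5:Add1
cycle 12: CDB Add1=2 // r0:8,r1:2,r2:5,r3:0,r4:1,r5:2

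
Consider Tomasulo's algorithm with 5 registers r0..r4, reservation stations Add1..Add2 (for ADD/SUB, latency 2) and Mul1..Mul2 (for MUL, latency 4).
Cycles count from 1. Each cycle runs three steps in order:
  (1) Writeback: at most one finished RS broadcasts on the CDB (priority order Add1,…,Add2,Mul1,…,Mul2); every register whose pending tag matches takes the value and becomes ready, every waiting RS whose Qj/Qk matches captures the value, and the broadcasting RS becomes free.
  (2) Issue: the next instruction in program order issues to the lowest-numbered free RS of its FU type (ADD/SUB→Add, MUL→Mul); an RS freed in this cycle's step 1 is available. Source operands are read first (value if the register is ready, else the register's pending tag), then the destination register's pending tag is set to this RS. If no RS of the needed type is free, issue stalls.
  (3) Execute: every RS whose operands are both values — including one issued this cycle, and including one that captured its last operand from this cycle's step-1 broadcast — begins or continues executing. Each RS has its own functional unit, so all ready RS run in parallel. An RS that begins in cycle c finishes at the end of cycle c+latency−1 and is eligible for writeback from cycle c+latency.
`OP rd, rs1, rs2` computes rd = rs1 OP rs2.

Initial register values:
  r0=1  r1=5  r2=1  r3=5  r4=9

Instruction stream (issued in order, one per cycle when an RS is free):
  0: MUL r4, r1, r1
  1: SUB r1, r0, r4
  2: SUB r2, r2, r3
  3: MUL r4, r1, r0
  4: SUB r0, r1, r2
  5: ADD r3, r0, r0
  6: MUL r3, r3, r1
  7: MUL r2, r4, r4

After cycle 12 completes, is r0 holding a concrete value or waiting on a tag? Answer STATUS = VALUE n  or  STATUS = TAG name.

STATUS = VALUE -20

c1: issue MUL r4<-Mul1 | r0:1,r1:5,r2:1,r3:5,r4:Mul1
c2: issue SUB r1<-Add1 | r0:1,r1:Add1,r2:1,r3:5,r4:Mul1
c3: issue SUB r2<-Add2 | r0:1,r1:Add1,r2:Add2,r3:5,r4:Mul1
c4: issue MUL r4<-Mul2 | r0:1,r1:Add1,r2:Add2,r3:5,r4:Mul2
c5: CDB Add2=-4; issue SUB r0<-Add2 | r0:Add2,r1:Add1,r2:-4,r3:5,r4:Mul2
c6: CDB Mul1=25; stall | r0:Add2,r1:Add1,r2:-4,r3:5,r4:Mul2
c7: stall | r0:Add2,r1:Add1,r2:-4,r3:5,r4:Mul2
c8: CDB Add1=-24; issue ADD r3<-Add1 | r0:Add2,r1:-24,r2:-4,r3:Add1,r4:Mul2
c9: issue MUL r3<-Mul1 | r0:Add2,r1:-24,r2:-4,r3:Mul1,r4:Mul2
c10: CDB Add2=-20; stall | r0:-20,r1:-24,r2:-4,r3:Mul1,r4:Mul2
c11: stall | r0:-20,r1:-24,r2:-4,r3:Mul1,r4:Mul2
c12: CDB Add1=-40; stall | r0:-20,r1:-24,r2:-4,r3:Mul1,r4:Mul2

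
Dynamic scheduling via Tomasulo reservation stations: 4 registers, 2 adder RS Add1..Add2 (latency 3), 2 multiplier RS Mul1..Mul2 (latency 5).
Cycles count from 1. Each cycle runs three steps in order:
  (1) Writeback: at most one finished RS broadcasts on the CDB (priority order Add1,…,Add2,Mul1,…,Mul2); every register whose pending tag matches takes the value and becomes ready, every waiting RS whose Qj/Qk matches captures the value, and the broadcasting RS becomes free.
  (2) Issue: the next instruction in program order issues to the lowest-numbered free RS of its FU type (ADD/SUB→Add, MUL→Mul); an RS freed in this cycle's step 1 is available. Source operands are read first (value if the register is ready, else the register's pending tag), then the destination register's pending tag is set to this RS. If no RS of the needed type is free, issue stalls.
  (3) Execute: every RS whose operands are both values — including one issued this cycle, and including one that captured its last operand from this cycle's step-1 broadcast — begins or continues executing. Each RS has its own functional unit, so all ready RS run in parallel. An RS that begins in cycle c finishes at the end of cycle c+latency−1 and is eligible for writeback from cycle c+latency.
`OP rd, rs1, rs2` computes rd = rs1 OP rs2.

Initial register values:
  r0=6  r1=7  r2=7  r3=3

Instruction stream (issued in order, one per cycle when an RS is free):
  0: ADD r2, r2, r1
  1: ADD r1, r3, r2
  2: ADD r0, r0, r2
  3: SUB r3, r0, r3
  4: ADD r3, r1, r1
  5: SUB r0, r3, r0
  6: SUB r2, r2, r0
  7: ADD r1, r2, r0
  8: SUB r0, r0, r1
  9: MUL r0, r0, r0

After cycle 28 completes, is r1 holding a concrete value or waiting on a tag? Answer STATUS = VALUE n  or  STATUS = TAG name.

c1: issue ADD r2<-Add1 | r0:6,r1:7,r2:Add1,r3:3
c2: issue ADD r1<-Add2 | r0:6,r1:Add2,r2:Add1,r3:3
c3: stall | r0:6,r1:Add2,r2:Add1,r3:3
c4: CDB Add1=14; issue ADD r0<-Add1 | r0:Add1,r1:Add2,r2:14,r3:3
c5: stall | r0:Add1,r1:Add2,r2:14,r3:3
c6: stall | r0:Add1,r1:Add2,r2:14,r3:3
c7: CDB Add1=20; issue SUB r3<-Add1 | r0:20,r1:Add2,r2:14,r3:Add1
c8: CDB Add2=17; issue ADD r3<-Add2 | r0:20,r1:17,r2:14,r3:Add2
c9: stall | r0:20,r1:17,r2:14,r3:Add2
c10: CDB Add1=17; issue SUB r0<-Add1 | r0:Add1,r1:17,r2:14,r3:Add2
c11: CDB Add2=34; issue SUB r2<-Add2 | r0:Add1,r1:17,r2:Add2,r3:34
c12: stall | r0:Add1,r1:17,r2:Add2,r3:34
c13: stall | r0:Add1,r1:17,r2:Add2,r3:34
c14: CDB Add1=14; issue ADD r1<-Add1 | r0:14,r1:Add1,r2:Add2,r3:34
c15: stall | r0:14,r1:Add1,r2:Add2,r3:34
c16: stall | r0:14,r1:Add1,r2:Add2,r3:34
c17: CDB Add2=0; issue SUB r0<-Add2 | r0:Add2,r1:Add1,r2:0,r3:34
c18: issue MUL r0<-Mul1 | r0:Mul1,r1:Add1,r2:0,r3:34
c19: - | r0:Mul1,r1:Add1,r2:0,r3:34
c20: CDB Add1=14 | r0:Mul1,r1:14,r2:0,r3:34
c21: - | r0:Mul1,r1:14,r2:0,r3:34
c22: - | r0:Mul1,r1:14,r2:0,r3:34
c23: CDB Add2=0 | r0:Mul1,r1:14,r2:0,r3:34
c24: - | r0:Mul1,r1:14,r2:0,r3:34
c25: - | r0:Mul1,r1:14,r2:0,r3:34
c26: - | r0:Mul1,r1:14,r2:0,r3:34
c27: - | r0:Mul1,r1:14,r2:0,r3:34
c28: CDB Mul1=0 | r0:0,r1:14,r2:0,r3:34

STATUS = VALUE 14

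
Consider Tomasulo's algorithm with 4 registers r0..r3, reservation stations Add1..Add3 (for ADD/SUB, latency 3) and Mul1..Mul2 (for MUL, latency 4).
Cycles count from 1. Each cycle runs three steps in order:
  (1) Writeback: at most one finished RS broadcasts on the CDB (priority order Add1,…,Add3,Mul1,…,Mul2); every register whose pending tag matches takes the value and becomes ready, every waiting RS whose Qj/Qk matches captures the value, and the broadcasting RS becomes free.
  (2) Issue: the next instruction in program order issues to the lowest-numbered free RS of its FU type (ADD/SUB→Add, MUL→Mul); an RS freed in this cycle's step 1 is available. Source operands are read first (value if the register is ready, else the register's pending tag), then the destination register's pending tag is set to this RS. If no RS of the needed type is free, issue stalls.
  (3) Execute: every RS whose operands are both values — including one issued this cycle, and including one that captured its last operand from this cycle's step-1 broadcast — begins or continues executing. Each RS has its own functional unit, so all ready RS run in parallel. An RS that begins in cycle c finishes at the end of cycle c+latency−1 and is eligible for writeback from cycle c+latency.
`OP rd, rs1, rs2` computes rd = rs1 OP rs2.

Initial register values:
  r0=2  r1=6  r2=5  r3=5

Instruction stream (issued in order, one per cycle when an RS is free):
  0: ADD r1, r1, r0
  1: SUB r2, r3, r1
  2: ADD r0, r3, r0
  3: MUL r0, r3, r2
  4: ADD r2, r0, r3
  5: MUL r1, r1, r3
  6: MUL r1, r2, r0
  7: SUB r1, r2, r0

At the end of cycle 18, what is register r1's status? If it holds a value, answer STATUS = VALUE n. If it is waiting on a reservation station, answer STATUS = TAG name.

STATUS = VALUE 5

  c1: issue ADD r1<-Add1  regs: r0:2,r1:Add1,r2:5,r3:5
  c2: issue SUB r2<-Add2  regs: r0:2,r1:Add1,r2:Add2,r3:5
  c3: issue ADD r0<-Add3  regs: r0:Add3,r1:Add1,r2:Add2,r3:5
  c4: CDB Add1=8; issue MUL r0<-Mul1  regs: r0:Mul1,r1:8,r2:Add2,r3:5
  c5: issue ADD r2<-Add1  regs: r0:Mul1,r1:8,r2:Add1,r3:5
  c6: CDB Add3=7; issue MUL r1<-Mul2  regs: r0:Mul1,r1:Mul2,r2:Add1,r3:5
  c7: CDB Add2=-3; stall  regs: r0:Mul1,r1:Mul2,r2:Add1,r3:5
  c8: stall  regs: r0:Mul1,r1:Mul2,r2:Add1,r3:5
  c9: stall  regs: r0:Mul1,r1:Mul2,r2:Add1,r3:5
  c10: CDB Mul2=40; issue MUL r1<-Mul2  regs: r0:Mul1,r1:Mul2,r2:Add1,r3:5
  c11: CDB Mul1=-15; issue SUB r1<-Add2  regs: r0:-15,r1:Add2,r2:Add1,r3:5
  c12: -  regs: r0:-15,r1:Add2,r2:Add1,r3:5
  c13: -  regs: r0:-15,r1:Add2,r2:Add1,r3:5
  c14: CDB Add1=-10  regs: r0:-15,r1:Add2,r2:-10,r3:5
  c15: -  regs: r0:-15,r1:Add2,r2:-10,r3:5
  c16: -  regs: r0:-15,r1:Add2,r2:-10,r3:5
  c17: CDB Add2=5  regs: r0:-15,r1:5,r2:-10,r3:5
  c18: CDB Mul2=150  regs: r0:-15,r1:5,r2:-10,r3:5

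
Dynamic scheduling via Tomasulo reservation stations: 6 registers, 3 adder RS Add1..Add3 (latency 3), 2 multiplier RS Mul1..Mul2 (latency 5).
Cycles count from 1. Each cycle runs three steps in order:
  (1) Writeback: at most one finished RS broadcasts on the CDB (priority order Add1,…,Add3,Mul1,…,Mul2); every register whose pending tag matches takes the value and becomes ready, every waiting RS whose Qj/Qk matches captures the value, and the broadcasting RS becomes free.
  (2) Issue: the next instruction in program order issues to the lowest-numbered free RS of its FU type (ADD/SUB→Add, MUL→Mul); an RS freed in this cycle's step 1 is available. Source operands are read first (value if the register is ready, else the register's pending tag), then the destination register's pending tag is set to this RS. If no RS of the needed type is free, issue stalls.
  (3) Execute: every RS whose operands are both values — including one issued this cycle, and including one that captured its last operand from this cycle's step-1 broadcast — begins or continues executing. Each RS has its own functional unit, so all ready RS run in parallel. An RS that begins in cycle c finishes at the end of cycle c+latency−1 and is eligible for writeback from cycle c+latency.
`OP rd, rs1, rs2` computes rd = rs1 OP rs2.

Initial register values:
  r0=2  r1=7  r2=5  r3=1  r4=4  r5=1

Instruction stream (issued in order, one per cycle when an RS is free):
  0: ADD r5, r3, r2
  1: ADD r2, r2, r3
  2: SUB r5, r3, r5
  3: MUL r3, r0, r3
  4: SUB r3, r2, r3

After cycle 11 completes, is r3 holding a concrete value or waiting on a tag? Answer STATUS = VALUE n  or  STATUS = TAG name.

c1: issue ADD r5<-Add1 | r0:2,r1:7,r2:5,r3:1,r4:4,r5:Add1
c2: issue ADD r2<-Add2 | r0:2,r1:7,r2:Add2,r3:1,r4:4,r5:Add1
c3: issue SUB r5<-Add3 | r0:2,r1:7,r2:Add2,r3:1,r4:4,r5:Add3
c4: CDB Add1=6; issue MUL r3<-Mul1 | r0:2,r1:7,r2:Add2,r3:Mul1,r4:4,r5:Add3
c5: CDB Add2=6; issue SUB r3<-Add1 | r0:2,r1:7,r2:6,r3:Add1,r4:4,r5:Add3
c6: - | r0:2,r1:7,r2:6,r3:Add1,r4:4,r5:Add3
c7: CDB Add3=-5 | r0:2,r1:7,r2:6,r3:Add1,r4:4,r5:-5
c8: - | r0:2,r1:7,r2:6,r3:Add1,r4:4,r5:-5
c9: CDB Mul1=2 | r0:2,r1:7,r2:6,r3:Add1,r4:4,r5:-5
c10: - | r0:2,r1:7,r2:6,r3:Add1,r4:4,r5:-5
c11: - | r0:2,r1:7,r2:6,r3:Add1,r4:4,r5:-5

STATUS = TAG Add1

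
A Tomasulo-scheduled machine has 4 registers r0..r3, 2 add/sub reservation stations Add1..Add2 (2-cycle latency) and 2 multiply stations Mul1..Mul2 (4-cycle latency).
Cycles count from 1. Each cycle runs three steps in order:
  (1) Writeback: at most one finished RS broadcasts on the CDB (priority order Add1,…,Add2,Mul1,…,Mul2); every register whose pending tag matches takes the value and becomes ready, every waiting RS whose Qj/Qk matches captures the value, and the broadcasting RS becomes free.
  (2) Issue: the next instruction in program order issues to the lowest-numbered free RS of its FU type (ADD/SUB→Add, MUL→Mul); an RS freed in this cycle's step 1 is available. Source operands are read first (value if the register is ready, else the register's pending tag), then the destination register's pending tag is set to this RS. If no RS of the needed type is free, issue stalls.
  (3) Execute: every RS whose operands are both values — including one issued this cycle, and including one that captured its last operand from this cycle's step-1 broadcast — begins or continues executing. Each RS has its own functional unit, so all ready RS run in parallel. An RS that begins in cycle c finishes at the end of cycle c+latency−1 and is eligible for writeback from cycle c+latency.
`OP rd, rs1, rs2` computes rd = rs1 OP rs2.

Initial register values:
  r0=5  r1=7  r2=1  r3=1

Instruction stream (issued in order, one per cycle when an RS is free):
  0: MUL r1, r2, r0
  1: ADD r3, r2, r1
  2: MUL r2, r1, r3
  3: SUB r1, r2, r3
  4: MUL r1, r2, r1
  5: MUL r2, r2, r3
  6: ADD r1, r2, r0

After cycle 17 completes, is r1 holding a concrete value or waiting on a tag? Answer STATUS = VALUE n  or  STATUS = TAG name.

c1: issue MUL r1<-Mul1 | r0:5,r1:Mul1,r2:1,r3:1
c2: issue ADD r3<-Add1 | r0:5,r1:Mul1,r2:1,r3:Add1
c3: issue MUL r2<-Mul2 | r0:5,r1:Mul1,r2:Mul2,r3:Add1
c4: issue SUB r1<-Add2 | r0:5,r1:Add2,r2:Mul2,r3:Add1
c5: CDB Mul1=5; issue MUL r1<-Mul1 | r0:5,r1:Mul1,r2:Mul2,r3:Add1
c6: stall | r0:5,r1:Mul1,r2:Mul2,r3:Add1
c7: CDB Add1=6; stall | r0:5,r1:Mul1,r2:Mul2,r3:6
c8: stall | r0:5,r1:Mul1,r2:Mul2,r3:6
c9: stall | r0:5,r1:Mul1,r2:Mul2,r3:6
c10: stall | r0:5,r1:Mul1,r2:Mul2,r3:6
c11: CDB Mul2=30; issue MUL r2<-Mul2 | r0:5,r1:Mul1,r2:Mul2,r3:6
c12: issue ADD r1<-Add1 | r0:5,r1:Add1,r2:Mul2,r3:6
c13: CDB Add2=24 | r0:5,r1:Add1,r2:Mul2,r3:6
c14: - | r0:5,r1:Add1,r2:Mul2,r3:6
c15: CDB Mul2=180 | r0:5,r1:Add1,r2:180,r3:6
c16: - | r0:5,r1:Add1,r2:180,r3:6
c17: CDB Add1=185 | r0:5,r1:185,r2:180,r3:6

STATUS = VALUE 185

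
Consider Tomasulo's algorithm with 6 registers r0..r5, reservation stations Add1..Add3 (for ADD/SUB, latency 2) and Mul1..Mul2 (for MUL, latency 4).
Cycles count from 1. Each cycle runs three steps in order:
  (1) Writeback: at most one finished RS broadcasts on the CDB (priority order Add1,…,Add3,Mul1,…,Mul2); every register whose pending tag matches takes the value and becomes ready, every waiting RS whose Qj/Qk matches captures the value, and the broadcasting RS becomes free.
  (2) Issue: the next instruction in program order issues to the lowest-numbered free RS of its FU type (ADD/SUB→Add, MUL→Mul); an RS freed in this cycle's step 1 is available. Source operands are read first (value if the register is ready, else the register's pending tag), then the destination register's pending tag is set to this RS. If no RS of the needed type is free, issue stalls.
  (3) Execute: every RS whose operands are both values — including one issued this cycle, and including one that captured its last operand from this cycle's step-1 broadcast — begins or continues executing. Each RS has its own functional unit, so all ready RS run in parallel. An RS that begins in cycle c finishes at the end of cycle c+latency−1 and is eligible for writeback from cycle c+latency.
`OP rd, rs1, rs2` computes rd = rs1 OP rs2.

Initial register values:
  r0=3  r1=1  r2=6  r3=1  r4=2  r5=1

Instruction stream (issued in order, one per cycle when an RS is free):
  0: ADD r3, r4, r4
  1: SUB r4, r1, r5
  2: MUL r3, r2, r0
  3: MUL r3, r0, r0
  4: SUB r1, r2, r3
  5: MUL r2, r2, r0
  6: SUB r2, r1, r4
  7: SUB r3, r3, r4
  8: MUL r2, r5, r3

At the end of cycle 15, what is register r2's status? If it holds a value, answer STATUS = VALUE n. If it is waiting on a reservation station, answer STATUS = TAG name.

  c1: issue ADD r3<-Add1  regs: r0:3,r1:1,r2:6,r3:Add1,r4:2,r5:1
  c2: issue SUB r4<-Add2  regs: r0:3,r1:1,r2:6,r3:Add1,r4:Add2,r5:1
  c3: CDB Add1=4; issue MUL r3<-Mul1  regs: r0:3,r1:1,r2:6,r3:Mul1,r4:Add2,r5:1
  c4: CDB Add2=0; issue MUL r3<-Mul2  regs: r0:3,r1:1,r2:6,r3:Mul2,r4:0,r5:1
  c5: issue SUB r1<-Add1  regs: r0:3,r1:Add1,r2:6,r3:Mul2,r4:0,r5:1
  c6: stall  regs: r0:3,r1:Add1,r2:6,r3:Mul2,r4:0,r5:1
  c7: CDB Mul1=18; issue MUL r2<-Mul1  regs: r0:3,r1:Add1,r2:Mul1,r3:Mul2,r4:0,r5:1
  c8: CDB Mul2=9; issue SUB r2<-Add2  regs: r0:3,r1:Add1,r2:Add2,r3:9,r4:0,r5:1
  c9: issue SUB r3<-Add3  regs: r0:3,r1:Add1,r2:Add2,r3:Add3,r4:0,r5:1
  c10: CDB Add1=-3; issue MUL r2<-Mul2  regs: r0:3,r1:-3,r2:Mul2,r3:Add3,r4:0,r5:1
  c11: CDB Add3=9  regs: r0:3,r1:-3,r2:Mul2,r3:9,r4:0,r5:1
  c12: CDB Add2=-3  regs: r0:3,r1:-3,r2:Mul2,r3:9,r4:0,r5:1
  c13: CDB Mul1=18  regs: r0:3,r1:-3,r2:Mul2,r3:9,r4:0,r5:1
  c14: -  regs: r0:3,r1:-3,r2:Mul2,r3:9,r4:0,r5:1
  c15: CDB Mul2=9  regs: r0:3,r1:-3,r2:9,r3:9,r4:0,r5:1

STATUS = VALUE 9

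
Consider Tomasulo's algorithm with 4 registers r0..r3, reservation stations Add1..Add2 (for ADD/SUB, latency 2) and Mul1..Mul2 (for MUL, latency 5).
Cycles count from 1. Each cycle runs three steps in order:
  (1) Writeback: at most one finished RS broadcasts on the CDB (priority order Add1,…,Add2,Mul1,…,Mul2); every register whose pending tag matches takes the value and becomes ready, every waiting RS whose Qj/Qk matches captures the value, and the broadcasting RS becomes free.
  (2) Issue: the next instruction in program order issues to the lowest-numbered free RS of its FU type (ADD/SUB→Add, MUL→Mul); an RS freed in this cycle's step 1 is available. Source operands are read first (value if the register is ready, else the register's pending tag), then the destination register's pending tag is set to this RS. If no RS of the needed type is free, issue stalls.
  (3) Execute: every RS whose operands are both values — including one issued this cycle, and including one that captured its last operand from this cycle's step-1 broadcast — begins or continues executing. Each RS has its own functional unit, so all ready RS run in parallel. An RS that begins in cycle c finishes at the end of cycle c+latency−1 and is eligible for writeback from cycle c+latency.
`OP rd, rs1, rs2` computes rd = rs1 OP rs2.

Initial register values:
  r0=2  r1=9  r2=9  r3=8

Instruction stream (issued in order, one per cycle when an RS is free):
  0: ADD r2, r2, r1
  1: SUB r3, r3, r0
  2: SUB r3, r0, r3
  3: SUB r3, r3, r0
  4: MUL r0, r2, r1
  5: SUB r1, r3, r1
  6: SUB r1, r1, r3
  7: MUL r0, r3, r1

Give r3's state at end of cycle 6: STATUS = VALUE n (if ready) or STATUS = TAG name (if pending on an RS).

  c1: issue ADD r2<-Add1  regs: r0:2,r1:9,r2:Add1,r3:8
  c2: issue SUB r3<-Add2  regs: r0:2,r1:9,r2:Add1,r3:Add2
  c3: CDB Add1=18; issue SUB r3<-Add1  regs: r0:2,r1:9,r2:18,r3:Add1
  c4: CDB Add2=6; issue SUB r3<-Add2  regs: r0:2,r1:9,r2:18,r3:Add2
  c5: issue MUL r0<-Mul1  regs: r0:Mul1,r1:9,r2:18,r3:Add2
  c6: CDB Add1=-4; issue SUB r1<-Add1  regs: r0:Mul1,r1:Add1,r2:18,r3:Add2

STATUS = TAG Add2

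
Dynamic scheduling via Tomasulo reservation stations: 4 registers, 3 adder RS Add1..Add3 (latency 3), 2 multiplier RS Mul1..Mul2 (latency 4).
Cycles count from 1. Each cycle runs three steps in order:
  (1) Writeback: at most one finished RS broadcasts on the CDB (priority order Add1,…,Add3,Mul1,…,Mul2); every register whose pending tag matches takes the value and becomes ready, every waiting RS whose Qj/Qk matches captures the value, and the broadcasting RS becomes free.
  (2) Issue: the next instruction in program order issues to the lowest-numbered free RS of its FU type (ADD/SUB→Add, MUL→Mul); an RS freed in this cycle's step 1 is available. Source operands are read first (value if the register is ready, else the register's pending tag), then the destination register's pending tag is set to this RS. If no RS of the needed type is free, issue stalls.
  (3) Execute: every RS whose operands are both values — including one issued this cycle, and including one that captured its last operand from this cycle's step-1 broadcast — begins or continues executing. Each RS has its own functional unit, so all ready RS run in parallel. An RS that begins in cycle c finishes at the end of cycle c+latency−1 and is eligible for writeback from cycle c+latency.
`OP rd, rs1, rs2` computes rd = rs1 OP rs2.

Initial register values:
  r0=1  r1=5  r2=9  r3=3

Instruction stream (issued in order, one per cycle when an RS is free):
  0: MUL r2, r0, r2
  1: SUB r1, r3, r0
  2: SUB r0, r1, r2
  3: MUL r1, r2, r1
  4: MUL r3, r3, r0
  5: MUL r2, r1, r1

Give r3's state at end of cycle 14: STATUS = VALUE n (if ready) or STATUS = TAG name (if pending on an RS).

cycle 1: issue MUL r2<-Mul1 // r0:1,r1:5,r2:Mul1,r3:3
cycle 2: issue SUB r1<-Add1 // r0:1,r1:Add1,r2:Mul1,r3:3
cycle 3: issue SUB r0<-Add2 // r0:Add2,r1:Add1,r2:Mul1,r3:3
cycle 4: issue MUL r1<-Mul2 // r0:Add2,r1:Mul2,r2:Mul1,r3:3
cycle 5: CDB Add1=2; stall // r0:Add2,r1:Mul2,r2:Mul1,r3:3
cycle 6: CDB Mul1=9; issue MUL r3<-Mul1 // r0:Add2,r1:Mul2,r2:9,r3:Mul1
cycle 7: stall // r0:Add2,r1:Mul2,r2:9,r3:Mul1
cycle 8: stall // r0:Add2,r1:Mul2,r2:9,r3:Mul1
cycle 9: CDB Add2=-7; stall // r0:-7,r1:Mul2,r2:9,r3:Mul1
cycle 10: CDB Mul2=18; issue MUL r2<-Mul2 // r0:-7,r1:18,r2:Mul2,r3:Mul1
cycle 11: - // r0:-7,r1:18,r2:Mul2,r3:Mul1
cycle 12: - // r0:-7,r1:18,r2:Mul2,r3:Mul1
cycle 13: CDB Mul1=-21 // r0:-7,r1:18,r2:Mul2,r3:-21
cycle 14: CDB Mul2=324 // r0:-7,r1:18,r2:324,r3:-21

STATUS = VALUE -21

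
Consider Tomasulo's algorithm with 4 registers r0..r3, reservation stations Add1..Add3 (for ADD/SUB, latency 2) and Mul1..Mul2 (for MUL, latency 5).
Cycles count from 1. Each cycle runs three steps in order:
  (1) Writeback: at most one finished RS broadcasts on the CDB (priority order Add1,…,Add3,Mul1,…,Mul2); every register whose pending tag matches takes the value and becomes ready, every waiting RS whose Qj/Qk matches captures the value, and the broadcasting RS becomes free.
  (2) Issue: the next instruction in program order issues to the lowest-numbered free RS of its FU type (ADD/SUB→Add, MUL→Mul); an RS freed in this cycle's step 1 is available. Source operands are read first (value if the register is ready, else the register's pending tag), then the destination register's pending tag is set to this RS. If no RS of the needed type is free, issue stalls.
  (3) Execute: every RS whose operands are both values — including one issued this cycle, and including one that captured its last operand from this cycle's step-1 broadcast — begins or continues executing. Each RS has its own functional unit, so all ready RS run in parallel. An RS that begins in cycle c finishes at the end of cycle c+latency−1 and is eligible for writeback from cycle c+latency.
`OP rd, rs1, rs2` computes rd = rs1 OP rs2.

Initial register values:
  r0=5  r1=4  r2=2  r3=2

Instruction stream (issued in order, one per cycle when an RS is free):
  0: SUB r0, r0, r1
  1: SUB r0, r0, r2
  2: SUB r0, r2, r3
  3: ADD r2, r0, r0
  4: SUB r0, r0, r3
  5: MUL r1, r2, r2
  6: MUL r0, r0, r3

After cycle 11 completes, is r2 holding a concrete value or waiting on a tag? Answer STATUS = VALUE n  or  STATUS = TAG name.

c1: issue SUB r0<-Add1 | r0:Add1,r1:4,r2:2,r3:2
c2: issue SUB r0<-Add2 | r0:Add2,r1:4,r2:2,r3:2
c3: CDB Add1=1; issue SUB r0<-Add1 | r0:Add1,r1:4,r2:2,r3:2
c4: issue ADD r2<-Add3 | r0:Add1,r1:4,r2:Add3,r3:2
c5: CDB Add1=0; issue SUB r0<-Add1 | r0:Add1,r1:4,r2:Add3,r3:2
c6: CDB Add2=-1; issue MUL r1<-Mul1 | r0:Add1,r1:Mul1,r2:Add3,r3:2
c7: CDB Add1=-2; issue MUL r0<-Mul2 | r0:Mul2,r1:Mul1,r2:Add3,r3:2
c8: CDB Add3=0 | r0:Mul2,r1:Mul1,r2:0,r3:2
c9: - | r0:Mul2,r1:Mul1,r2:0,r3:2
c10: - | r0:Mul2,r1:Mul1,r2:0,r3:2
c11: - | r0:Mul2,r1:Mul1,r2:0,r3:2

STATUS = VALUE 0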